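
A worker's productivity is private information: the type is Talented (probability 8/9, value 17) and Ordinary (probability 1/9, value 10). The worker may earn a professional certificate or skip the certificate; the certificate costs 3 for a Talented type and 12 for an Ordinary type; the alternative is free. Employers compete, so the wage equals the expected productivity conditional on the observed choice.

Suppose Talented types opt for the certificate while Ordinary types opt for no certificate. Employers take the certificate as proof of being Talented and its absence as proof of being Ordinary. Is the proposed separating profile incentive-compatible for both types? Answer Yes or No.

Yes

Under these beliefs, the certificate earns wage 17 and no certificate earns wage 10.
Talented: the certificate nets 17 − 3 = 14; no certificate nets 10. Talented prefers the certificate.
Ordinary: the certificate nets 17 − 12 = 5; no certificate nets 10. Ordinary prefers no certificate.
Neither type deviates, so the separating profile is an equilibrium.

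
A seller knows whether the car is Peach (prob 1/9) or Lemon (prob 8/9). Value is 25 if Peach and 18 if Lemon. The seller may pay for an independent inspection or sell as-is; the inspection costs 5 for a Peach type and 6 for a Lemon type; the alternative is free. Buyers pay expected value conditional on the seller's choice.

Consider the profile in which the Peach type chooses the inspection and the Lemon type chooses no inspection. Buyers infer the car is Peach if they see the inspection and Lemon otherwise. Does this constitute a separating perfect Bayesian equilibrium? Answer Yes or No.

Under these beliefs, the inspection earns price 25 and no inspection earns price 18.
Peach: the inspection nets 25 − 5 = 20; no inspection nets 18. Peach prefers the inspection.
Lemon: the inspection nets 25 − 6 = 19; no inspection nets 18. Lemon would deviate to the inspection.
Lemon has a profitable deviation, so the profile is not an equilibrium.

No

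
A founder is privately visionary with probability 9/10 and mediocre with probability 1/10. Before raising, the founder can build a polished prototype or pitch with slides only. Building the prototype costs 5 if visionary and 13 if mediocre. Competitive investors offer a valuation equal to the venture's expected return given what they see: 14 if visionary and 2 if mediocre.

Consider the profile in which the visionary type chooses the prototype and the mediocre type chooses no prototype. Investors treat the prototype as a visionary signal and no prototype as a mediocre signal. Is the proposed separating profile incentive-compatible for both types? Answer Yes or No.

Yes

Under these beliefs, the prototype earns valuation 14 and no prototype earns valuation 2.
visionary: the prototype nets 14 − 5 = 9; no prototype nets 2. visionary prefers the prototype.
mediocre: the prototype nets 14 − 13 = 1; no prototype nets 2. mediocre prefers no prototype.
Neither type deviates, so the separating profile is an equilibrium.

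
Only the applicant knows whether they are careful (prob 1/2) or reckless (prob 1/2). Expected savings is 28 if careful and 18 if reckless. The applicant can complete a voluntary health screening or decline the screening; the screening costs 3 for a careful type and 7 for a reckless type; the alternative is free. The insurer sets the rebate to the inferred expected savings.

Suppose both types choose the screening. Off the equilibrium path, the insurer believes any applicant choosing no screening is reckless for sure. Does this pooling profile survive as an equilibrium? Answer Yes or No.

On path, the insurer holds the prior and pays 1/2·28 + 1/2·18 = 23. Off path (no screening), believing reckless, it pays 18.
careful: the screening nets 23 − 3 = 20; no screening nets 18. careful stays.
reckless: the screening nets 23 − 7 = 16; no screening nets 18. reckless would deviate.
A type deviates, so pooling fails.

No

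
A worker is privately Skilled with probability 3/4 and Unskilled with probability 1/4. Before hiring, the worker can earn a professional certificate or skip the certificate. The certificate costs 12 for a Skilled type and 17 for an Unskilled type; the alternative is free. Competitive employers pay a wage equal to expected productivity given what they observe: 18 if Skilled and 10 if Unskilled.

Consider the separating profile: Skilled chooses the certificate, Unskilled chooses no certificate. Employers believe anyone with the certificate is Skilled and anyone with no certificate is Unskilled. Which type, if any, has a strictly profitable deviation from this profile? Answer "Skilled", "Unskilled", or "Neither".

The certificate pays 18; no certificate pays 10.
Skilled: assigned the certificate, nets 18 − 12 = 6; deviating to no certificate nets 10.
Unskilled: assigned no certificate, nets 10; deviating to the certificate nets 18 − 17 = 1.
The Skilled type gains 4 by deviating.

Skilled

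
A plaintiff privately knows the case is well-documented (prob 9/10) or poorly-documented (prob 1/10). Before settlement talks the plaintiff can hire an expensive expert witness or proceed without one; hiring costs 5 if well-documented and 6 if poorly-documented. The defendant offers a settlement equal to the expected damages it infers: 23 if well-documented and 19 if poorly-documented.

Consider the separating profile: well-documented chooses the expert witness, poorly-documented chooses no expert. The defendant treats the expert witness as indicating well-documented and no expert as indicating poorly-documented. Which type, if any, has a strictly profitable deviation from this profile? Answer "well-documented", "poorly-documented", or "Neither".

well-documented

The expert witness pays 23; no expert pays 19.
well-documented: assigned the expert witness, nets 23 − 5 = 18; deviating to no expert nets 19.
poorly-documented: assigned no expert, nets 19; deviating to the expert witness nets 23 − 6 = 17.
The well-documented type gains 1 by deviating.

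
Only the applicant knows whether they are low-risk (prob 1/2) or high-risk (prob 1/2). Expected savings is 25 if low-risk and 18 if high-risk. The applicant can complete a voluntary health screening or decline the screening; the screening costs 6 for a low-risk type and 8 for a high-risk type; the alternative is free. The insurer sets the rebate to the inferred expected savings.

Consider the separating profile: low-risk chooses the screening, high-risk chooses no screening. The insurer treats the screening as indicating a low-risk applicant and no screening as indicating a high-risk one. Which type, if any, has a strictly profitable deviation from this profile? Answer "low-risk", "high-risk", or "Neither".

The screening pays 25; no screening pays 18.
low-risk: assigned the screening, nets 25 − 6 = 19; deviating to no screening nets 18.
high-risk: assigned no screening, nets 18; deviating to the screening nets 25 − 8 = 17.
Both types strictly prefer their assigned action; no profitable deviation.

Neither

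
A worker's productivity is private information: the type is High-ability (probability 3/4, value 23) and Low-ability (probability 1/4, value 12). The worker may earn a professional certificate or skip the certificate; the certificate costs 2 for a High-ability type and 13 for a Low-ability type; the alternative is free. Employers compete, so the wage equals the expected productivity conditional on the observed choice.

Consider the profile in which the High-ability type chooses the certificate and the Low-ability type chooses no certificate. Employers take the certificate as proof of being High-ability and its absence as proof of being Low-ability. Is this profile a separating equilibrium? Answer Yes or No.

Under these beliefs, the certificate earns wage 23 and no certificate earns wage 12.
High-ability: the certificate nets 23 − 2 = 21; no certificate nets 12. High-ability prefers the certificate.
Low-ability: the certificate nets 23 − 13 = 10; no certificate nets 12. Low-ability prefers no certificate.
Neither type deviates, so the separating profile is an equilibrium.

Yes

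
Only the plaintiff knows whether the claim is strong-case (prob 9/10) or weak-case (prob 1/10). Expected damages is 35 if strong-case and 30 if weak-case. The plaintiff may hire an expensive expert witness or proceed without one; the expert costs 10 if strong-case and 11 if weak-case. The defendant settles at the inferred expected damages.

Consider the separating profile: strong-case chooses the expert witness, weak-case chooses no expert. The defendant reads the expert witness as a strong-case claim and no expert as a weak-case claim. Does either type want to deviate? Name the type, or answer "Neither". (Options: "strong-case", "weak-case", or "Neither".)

strong-case

The expert witness pays 35; no expert pays 30.
strong-case: assigned the expert witness, nets 35 − 10 = 25; deviating to no expert nets 30.
weak-case: assigned no expert, nets 30; deviating to the expert witness nets 35 − 11 = 24.
The strong-case type gains 5 by deviating.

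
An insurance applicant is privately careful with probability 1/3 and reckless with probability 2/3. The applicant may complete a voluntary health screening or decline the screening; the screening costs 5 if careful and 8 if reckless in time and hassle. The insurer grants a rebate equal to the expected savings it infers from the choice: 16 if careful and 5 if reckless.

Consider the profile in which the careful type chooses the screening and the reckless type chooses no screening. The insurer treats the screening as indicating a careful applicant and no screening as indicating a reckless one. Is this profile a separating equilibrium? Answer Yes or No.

No

Under these beliefs, the screening earns rebate 16 and no screening earns rebate 5.
careful: the screening nets 16 − 5 = 11; no screening nets 5. careful prefers the screening.
reckless: the screening nets 16 − 8 = 8; no screening nets 5. reckless would deviate to the screening.
reckless has a profitable deviation, so the profile is not an equilibrium.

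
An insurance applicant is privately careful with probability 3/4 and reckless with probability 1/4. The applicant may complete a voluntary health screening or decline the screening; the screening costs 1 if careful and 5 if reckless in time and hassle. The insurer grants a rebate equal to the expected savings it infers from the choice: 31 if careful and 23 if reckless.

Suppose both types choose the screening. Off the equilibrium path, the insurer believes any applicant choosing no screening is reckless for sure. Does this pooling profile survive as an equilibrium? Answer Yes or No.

On path, the insurer holds the prior and pays 3/4·31 + 1/4·23 = 29. Off path (no screening), believing reckless, it pays 23.
careful: the screening nets 29 − 1 = 28; no screening nets 23. careful stays.
reckless: the screening nets 29 − 5 = 24; no screening nets 23. reckless stays.
No type deviates, so pooling is sustained.

Yes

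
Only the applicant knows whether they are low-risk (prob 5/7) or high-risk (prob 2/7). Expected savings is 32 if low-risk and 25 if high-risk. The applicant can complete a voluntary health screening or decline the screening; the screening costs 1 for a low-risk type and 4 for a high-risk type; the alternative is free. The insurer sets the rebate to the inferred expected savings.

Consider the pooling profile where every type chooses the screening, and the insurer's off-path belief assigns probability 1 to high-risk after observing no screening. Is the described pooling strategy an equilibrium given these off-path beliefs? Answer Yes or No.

Yes

On path, the insurer holds the prior and pays 5/7·32 + 2/7·25 = 30. Off path (no screening), believing high-risk, it pays 25.
low-risk: the screening nets 30 − 1 = 29; no screening nets 25. low-risk stays.
high-risk: the screening nets 30 − 4 = 26; no screening nets 25. high-risk stays.
No type deviates, so pooling is sustained.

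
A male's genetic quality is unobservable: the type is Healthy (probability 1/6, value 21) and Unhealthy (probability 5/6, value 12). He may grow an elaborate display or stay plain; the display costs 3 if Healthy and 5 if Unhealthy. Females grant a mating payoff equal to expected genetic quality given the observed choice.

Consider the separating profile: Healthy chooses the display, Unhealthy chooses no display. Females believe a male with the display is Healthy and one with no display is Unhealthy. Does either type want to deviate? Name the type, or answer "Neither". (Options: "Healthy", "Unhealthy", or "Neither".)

The display pays 21; no display pays 12.
Healthy: assigned the display, nets 21 − 3 = 18; deviating to no display nets 12.
Unhealthy: assigned no display, nets 12; deviating to the display nets 21 − 5 = 16.
The Unhealthy type gains 4 by deviating.

Unhealthy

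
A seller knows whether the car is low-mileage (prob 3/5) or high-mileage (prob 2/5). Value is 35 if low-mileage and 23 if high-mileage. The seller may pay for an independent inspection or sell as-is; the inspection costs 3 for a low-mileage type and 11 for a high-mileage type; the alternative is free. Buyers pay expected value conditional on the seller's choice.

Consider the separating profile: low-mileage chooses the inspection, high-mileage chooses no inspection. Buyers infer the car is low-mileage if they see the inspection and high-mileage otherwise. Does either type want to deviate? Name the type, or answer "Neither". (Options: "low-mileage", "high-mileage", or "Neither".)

high-mileage

The inspection pays 35; no inspection pays 23.
low-mileage: assigned the inspection, nets 35 − 3 = 32; deviating to no inspection nets 23.
high-mileage: assigned no inspection, nets 23; deviating to the inspection nets 35 − 11 = 24.
The high-mileage type gains 1 by deviating.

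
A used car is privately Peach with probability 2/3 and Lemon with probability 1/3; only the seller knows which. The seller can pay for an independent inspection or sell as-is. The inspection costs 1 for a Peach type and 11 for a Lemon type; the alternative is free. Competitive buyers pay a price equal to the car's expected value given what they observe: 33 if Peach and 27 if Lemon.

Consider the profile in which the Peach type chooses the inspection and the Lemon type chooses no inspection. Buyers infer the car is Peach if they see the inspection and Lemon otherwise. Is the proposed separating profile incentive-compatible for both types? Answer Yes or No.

Yes

Under these beliefs, the inspection earns price 33 and no inspection earns price 27.
Peach: the inspection nets 33 − 1 = 32; no inspection nets 27. Peach prefers the inspection.
Lemon: the inspection nets 33 − 11 = 22; no inspection nets 27. Lemon prefers no inspection.
Neither type deviates, so the separating profile is an equilibrium.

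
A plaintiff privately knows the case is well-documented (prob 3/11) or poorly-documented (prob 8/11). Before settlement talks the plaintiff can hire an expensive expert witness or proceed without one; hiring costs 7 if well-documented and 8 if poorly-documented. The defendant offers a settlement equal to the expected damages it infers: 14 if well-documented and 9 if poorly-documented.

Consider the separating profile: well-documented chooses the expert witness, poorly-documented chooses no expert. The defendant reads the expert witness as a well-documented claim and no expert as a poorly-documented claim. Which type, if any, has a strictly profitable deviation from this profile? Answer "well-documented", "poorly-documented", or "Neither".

well-documented

The expert witness pays 14; no expert pays 9.
well-documented: assigned the expert witness, nets 14 − 7 = 7; deviating to no expert nets 9.
poorly-documented: assigned no expert, nets 9; deviating to the expert witness nets 14 − 8 = 6.
The well-documented type gains 2 by deviating.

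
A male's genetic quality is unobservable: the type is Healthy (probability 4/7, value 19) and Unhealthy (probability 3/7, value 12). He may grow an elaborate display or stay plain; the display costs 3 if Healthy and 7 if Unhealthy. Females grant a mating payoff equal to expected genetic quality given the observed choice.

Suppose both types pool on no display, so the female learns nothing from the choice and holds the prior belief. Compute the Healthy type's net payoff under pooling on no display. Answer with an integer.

Pooled mating payoff = 4/7·19 + 3/7·12 = 16.
Healthy pays no cost for no display, so net payoff = 16.

16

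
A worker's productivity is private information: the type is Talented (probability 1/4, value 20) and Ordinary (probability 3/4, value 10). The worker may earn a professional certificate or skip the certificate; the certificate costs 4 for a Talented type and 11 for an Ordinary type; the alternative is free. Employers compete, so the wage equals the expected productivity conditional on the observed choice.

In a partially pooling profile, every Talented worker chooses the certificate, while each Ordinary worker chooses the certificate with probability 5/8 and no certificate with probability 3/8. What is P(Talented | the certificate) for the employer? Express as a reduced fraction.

8/23

P(the certificate) = (1/4)·1 + (3/4)·(5/8) = 23/32.
By Bayes' rule, P(Talented | the certificate) = (1/4) / (23/32) = 8/23.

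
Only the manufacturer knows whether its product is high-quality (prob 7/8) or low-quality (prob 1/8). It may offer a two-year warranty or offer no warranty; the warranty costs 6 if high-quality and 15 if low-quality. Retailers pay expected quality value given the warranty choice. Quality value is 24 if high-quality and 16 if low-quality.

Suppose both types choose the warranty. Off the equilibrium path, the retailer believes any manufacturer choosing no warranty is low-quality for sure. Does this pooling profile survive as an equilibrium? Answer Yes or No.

No

On path, the retailer holds the prior and pays 7/8·24 + 1/8·16 = 23. Off path (no warranty), believing low-quality, it pays 16.
high-quality: the warranty nets 23 − 6 = 17; no warranty nets 16. high-quality stays.
low-quality: the warranty nets 23 − 15 = 8; no warranty nets 16. low-quality would deviate.
A type deviates, so pooling fails.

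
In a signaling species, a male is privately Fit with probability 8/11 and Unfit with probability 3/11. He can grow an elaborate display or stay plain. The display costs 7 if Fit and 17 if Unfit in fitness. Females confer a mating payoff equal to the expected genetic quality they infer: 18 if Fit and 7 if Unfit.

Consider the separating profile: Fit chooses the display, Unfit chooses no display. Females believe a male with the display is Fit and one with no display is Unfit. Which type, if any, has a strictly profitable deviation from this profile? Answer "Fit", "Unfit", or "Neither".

The display pays 18; no display pays 7.
Fit: assigned the display, nets 18 − 7 = 11; deviating to no display nets 7.
Unfit: assigned no display, nets 7; deviating to the display nets 18 − 17 = 1.
Both types strictly prefer their assigned action; no profitable deviation.

Neither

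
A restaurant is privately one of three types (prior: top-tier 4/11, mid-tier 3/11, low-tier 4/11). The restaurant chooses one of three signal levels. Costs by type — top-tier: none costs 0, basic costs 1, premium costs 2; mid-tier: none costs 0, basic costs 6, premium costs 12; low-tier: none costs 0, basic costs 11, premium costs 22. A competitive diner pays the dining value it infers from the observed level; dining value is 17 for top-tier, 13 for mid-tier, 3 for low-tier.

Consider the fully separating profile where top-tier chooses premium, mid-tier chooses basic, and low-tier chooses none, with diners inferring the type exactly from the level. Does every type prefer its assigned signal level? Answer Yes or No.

Yes

Separating price premiums: premium → 17, basic → 13, none → 3.
top-tier (assigned premium): none: 3 − 0 = 3; basic: 13 − 1 = 12; premium: 17 − 2 = 15. top-tier stays.
mid-tier (assigned basic): none: 3 − 0 = 3; basic: 13 − 6 = 7; premium: 17 − 12 = 5. mid-tier stays.
low-tier (assigned none): none: 3 − 0 = 3; basic: 13 − 11 = 2; premium: 17 − 22 = -5. low-tier stays.
Every type prefers its assigned level; separation holds.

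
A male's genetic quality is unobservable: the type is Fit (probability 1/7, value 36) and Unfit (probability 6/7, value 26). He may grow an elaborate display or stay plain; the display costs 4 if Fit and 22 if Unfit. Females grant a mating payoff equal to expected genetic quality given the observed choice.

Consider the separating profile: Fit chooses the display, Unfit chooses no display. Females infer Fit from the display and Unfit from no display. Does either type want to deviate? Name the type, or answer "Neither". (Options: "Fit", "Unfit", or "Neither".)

The display pays 36; no display pays 26.
Fit: assigned the display, nets 36 − 4 = 32; deviating to no display nets 26.
Unfit: assigned no display, nets 26; deviating to the display nets 36 − 22 = 14.
Both types strictly prefer their assigned action; no profitable deviation.

Neither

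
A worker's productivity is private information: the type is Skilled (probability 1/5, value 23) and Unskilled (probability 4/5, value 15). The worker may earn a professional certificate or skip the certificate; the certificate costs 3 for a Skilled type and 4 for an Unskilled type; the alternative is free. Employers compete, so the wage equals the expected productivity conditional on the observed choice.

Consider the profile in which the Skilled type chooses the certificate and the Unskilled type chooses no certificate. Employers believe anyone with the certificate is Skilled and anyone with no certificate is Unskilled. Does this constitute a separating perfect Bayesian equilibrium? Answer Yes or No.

No

Under these beliefs, the certificate earns wage 23 and no certificate earns wage 15.
Skilled: the certificate nets 23 − 3 = 20; no certificate nets 15. Skilled prefers the certificate.
Unskilled: the certificate nets 23 − 4 = 19; no certificate nets 15. Unskilled would deviate to the certificate.
Unskilled has a profitable deviation, so the profile is not an equilibrium.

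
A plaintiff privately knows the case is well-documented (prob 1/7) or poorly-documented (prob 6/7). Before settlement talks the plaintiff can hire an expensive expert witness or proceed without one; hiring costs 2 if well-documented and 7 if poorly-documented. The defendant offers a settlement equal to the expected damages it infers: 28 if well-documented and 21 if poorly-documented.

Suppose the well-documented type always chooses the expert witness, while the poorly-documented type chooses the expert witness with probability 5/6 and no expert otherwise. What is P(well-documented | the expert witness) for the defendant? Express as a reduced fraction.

P(the expert witness) = (1/7)·1 + (6/7)·(5/6) = 6/7.
By Bayes' rule, P(well-documented | the expert witness) = (1/7) / (6/7) = 1/6.

1/6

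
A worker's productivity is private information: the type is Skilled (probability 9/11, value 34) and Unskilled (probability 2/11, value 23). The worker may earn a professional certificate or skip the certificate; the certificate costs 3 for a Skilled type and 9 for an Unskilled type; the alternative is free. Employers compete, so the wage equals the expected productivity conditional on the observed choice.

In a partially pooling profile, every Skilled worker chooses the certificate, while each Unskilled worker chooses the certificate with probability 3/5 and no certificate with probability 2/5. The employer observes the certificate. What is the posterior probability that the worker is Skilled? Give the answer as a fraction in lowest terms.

P(the certificate) = (9/11)·1 + (2/11)·(3/5) = 51/55.
By Bayes' rule, P(Skilled | the certificate) = (9/11) / (51/55) = 15/17.

15/17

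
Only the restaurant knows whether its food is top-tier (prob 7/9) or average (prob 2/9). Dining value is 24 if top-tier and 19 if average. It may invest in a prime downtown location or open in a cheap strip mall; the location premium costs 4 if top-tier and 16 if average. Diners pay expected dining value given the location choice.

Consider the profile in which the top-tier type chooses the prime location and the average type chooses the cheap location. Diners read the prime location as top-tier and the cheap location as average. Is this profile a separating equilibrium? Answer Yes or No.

Yes

Under these beliefs, the prime location earns price premium 24 and the cheap location earns price premium 19.
top-tier: the prime location nets 24 − 4 = 20; the cheap location nets 19. top-tier prefers the prime location.
average: the prime location nets 24 − 16 = 8; the cheap location nets 19. average prefers the cheap location.
Neither type deviates, so the separating profile is an equilibrium.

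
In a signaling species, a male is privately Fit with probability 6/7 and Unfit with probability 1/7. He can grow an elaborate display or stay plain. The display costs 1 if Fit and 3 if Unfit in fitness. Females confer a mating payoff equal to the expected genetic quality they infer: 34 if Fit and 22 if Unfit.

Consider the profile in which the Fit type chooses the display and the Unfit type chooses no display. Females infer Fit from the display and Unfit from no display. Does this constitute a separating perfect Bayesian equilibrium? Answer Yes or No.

No

Under these beliefs, the display earns mating payoff 34 and no display earns mating payoff 22.
Fit: the display nets 34 − 1 = 33; no display nets 22. Fit prefers the display.
Unfit: the display nets 34 − 3 = 31; no display nets 22. Unfit would deviate to the display.
Unfit has a profitable deviation, so the profile is not an equilibrium.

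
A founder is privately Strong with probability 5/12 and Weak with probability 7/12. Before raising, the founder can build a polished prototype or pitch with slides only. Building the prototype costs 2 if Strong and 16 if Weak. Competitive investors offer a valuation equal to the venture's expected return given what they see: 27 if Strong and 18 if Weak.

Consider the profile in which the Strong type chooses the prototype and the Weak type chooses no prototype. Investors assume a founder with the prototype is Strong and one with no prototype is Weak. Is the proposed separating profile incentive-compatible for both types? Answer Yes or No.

Yes

Under these beliefs, the prototype earns valuation 27 and no prototype earns valuation 18.
Strong: the prototype nets 27 − 2 = 25; no prototype nets 18. Strong prefers the prototype.
Weak: the prototype nets 27 − 16 = 11; no prototype nets 18. Weak prefers no prototype.
Neither type deviates, so the separating profile is an equilibrium.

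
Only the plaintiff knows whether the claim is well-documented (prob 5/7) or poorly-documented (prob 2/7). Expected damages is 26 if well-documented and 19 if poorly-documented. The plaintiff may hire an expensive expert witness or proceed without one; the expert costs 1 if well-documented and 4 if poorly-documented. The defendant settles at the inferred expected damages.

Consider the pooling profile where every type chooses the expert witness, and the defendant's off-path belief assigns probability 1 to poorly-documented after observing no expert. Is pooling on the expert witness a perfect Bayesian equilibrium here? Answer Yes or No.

Yes

On path, the defendant holds the prior and pays 5/7·26 + 2/7·19 = 24. Off path (no expert), believing poorly-documented, it pays 19.
well-documented: the expert witness nets 24 − 1 = 23; no expert nets 19. well-documented stays.
poorly-documented: the expert witness nets 24 − 4 = 20; no expert nets 19. poorly-documented stays.
No type deviates, so pooling is sustained.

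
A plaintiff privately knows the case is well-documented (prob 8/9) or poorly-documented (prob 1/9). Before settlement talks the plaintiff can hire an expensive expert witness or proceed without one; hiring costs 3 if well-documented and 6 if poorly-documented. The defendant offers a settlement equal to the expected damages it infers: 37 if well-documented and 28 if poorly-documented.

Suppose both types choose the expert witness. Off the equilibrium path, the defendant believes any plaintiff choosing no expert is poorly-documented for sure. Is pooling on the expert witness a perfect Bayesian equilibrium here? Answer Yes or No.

On path, the defendant holds the prior and pays 8/9·37 + 1/9·28 = 36. Off path (no expert), believing poorly-documented, it pays 28.
well-documented: the expert witness nets 36 − 3 = 33; no expert nets 28. well-documented stays.
poorly-documented: the expert witness nets 36 − 6 = 30; no expert nets 28. poorly-documented stays.
No type deviates, so pooling is sustained.

Yes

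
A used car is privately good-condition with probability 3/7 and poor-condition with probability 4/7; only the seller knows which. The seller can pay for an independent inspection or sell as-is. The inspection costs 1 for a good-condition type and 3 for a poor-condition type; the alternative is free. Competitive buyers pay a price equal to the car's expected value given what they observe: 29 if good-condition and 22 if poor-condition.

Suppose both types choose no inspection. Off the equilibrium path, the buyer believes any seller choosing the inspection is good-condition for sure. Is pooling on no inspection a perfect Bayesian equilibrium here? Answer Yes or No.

On path, the buyer holds the prior and pays 3/7·29 + 4/7·22 = 25. Off path (the inspection), believing good-condition, it pays 29.
good-condition: no inspection nets 25; the inspection nets 29 − 1 = 28. good-condition would deviate.
poor-condition: no inspection nets 25; the inspection nets 29 − 3 = 26. poor-condition would deviate.
A type deviates, so pooling fails.

No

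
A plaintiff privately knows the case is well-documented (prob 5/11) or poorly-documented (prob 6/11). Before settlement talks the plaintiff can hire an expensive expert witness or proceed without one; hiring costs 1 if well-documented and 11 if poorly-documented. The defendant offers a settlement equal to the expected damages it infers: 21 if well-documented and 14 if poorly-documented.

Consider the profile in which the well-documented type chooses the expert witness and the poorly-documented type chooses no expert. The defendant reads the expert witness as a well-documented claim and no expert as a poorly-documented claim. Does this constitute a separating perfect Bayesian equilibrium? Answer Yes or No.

Yes

Under these beliefs, the expert witness earns settlement 21 and no expert earns settlement 14.
well-documented: the expert witness nets 21 − 1 = 20; no expert nets 14. well-documented prefers the expert witness.
poorly-documented: the expert witness nets 21 − 11 = 10; no expert nets 14. poorly-documented prefers no expert.
Neither type deviates, so the separating profile is an equilibrium.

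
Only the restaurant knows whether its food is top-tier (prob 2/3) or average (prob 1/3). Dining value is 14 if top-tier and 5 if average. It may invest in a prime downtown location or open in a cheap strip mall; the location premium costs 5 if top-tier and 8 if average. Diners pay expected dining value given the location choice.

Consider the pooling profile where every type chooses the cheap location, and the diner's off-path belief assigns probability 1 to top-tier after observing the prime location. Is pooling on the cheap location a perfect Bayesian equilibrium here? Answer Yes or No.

Yes

On path, the diner holds the prior and pays 2/3·14 + 1/3·5 = 11. Off path (the prime location), believing top-tier, it pays 14.
top-tier: the cheap location nets 11; the prime location nets 14 − 5 = 9. top-tier stays.
average: the cheap location nets 11; the prime location nets 14 − 8 = 6. average stays.
No type deviates, so pooling is sustained.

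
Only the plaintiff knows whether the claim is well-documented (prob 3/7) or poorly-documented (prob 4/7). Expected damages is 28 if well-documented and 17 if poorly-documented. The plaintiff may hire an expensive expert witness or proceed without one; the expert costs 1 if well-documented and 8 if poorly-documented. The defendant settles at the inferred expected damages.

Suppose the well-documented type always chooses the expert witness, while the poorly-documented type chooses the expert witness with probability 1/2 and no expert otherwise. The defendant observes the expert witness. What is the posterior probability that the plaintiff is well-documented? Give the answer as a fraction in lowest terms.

3/5

P(the expert witness) = (3/7)·1 + (4/7)·(1/2) = 5/7.
By Bayes' rule, P(well-documented | the expert witness) = (3/7) / (5/7) = 3/5.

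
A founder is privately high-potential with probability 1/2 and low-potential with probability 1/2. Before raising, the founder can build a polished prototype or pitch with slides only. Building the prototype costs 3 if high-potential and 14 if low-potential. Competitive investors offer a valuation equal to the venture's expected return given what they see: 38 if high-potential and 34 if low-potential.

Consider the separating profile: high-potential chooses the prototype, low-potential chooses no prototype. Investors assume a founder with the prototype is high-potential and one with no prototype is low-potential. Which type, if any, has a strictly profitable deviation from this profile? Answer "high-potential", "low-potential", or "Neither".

The prototype pays 38; no prototype pays 34.
high-potential: assigned the prototype, nets 38 − 3 = 35; deviating to no prototype nets 34.
low-potential: assigned no prototype, nets 34; deviating to the prototype nets 38 − 14 = 24.
Both types strictly prefer their assigned action; no profitable deviation.

Neither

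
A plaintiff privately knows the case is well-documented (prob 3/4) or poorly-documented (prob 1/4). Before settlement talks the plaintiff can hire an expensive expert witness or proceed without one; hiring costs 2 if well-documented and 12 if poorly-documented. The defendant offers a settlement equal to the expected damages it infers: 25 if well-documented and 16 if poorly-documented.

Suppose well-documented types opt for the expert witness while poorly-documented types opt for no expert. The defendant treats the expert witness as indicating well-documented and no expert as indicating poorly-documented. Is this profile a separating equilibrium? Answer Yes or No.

Under these beliefs, the expert witness earns settlement 25 and no expert earns settlement 16.
well-documented: the expert witness nets 25 − 2 = 23; no expert nets 16. well-documented prefers the expert witness.
poorly-documented: the expert witness nets 25 − 12 = 13; no expert nets 16. poorly-documented prefers no expert.
Neither type deviates, so the separating profile is an equilibrium.

Yes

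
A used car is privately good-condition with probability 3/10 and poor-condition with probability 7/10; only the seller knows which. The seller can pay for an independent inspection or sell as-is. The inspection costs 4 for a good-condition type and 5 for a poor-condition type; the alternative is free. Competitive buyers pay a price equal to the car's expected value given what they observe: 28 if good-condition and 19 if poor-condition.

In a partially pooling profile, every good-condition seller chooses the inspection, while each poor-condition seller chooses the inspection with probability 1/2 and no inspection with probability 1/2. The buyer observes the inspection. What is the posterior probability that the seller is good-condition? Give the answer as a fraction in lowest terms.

P(the inspection) = (3/10)·1 + (7/10)·(1/2) = 13/20.
By Bayes' rule, P(good-condition | the inspection) = (3/10) / (13/20) = 6/13.

6/13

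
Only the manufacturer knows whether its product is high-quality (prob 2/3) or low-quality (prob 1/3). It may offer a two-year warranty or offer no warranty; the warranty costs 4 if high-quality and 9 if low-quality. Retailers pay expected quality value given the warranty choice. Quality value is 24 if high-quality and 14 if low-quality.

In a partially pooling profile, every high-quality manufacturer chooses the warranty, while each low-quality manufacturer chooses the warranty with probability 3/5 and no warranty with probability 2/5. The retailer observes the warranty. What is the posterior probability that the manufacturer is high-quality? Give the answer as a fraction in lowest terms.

P(the warranty) = (2/3)·1 + (1/3)·(3/5) = 13/15.
By Bayes' rule, P(high-quality | the warranty) = (2/3) / (13/15) = 10/13.

10/13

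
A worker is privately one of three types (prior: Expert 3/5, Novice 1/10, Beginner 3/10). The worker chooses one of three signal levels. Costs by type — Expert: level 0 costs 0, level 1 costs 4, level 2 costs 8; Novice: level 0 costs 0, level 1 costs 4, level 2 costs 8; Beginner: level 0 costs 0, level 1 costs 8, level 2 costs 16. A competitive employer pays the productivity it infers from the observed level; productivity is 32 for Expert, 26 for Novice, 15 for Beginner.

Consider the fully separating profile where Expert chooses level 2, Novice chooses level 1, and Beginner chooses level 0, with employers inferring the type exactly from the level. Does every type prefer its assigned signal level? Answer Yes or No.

Separating wages: level 2 → 32, level 1 → 26, level 0 → 15.
Expert (assigned level 2): level 0: 15 − 0 = 15; level 1: 26 − 4 = 22; level 2: 32 − 8 = 24. Expert stays.
Novice (assigned level 1): level 0: 15 − 0 = 15; level 1: 26 − 4 = 22; level 2: 32 − 8 = 24. Novice prefers level 2.
Beginner (assigned level 0): level 0: 15 − 0 = 15; level 1: 26 − 8 = 18; level 2: 32 − 16 = 16. Beginner prefers level 1.
At least one type deviates; the separating profile fails.

No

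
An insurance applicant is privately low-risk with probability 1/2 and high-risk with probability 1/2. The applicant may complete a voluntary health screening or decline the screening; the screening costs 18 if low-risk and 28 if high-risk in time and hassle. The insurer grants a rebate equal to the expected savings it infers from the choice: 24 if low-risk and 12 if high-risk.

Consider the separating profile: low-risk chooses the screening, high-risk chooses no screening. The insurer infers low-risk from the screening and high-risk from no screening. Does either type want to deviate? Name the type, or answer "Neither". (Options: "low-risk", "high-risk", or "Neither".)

The screening pays 24; no screening pays 12.
low-risk: assigned the screening, nets 24 − 18 = 6; deviating to no screening nets 12.
high-risk: assigned no screening, nets 12; deviating to the screening nets 24 − 28 = -4.
The low-risk type gains 6 by deviating.

low-risk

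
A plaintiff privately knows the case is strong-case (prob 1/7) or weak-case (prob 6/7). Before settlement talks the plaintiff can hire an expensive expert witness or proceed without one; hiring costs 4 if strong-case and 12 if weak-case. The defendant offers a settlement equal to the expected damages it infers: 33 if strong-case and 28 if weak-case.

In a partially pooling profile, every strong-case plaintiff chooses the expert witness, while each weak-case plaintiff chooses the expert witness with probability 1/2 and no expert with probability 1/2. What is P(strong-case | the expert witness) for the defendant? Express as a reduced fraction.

P(the expert witness) = (1/7)·1 + (6/7)·(1/2) = 4/7.
By Bayes' rule, P(strong-case | the expert witness) = (1/7) / (4/7) = 1/4.

1/4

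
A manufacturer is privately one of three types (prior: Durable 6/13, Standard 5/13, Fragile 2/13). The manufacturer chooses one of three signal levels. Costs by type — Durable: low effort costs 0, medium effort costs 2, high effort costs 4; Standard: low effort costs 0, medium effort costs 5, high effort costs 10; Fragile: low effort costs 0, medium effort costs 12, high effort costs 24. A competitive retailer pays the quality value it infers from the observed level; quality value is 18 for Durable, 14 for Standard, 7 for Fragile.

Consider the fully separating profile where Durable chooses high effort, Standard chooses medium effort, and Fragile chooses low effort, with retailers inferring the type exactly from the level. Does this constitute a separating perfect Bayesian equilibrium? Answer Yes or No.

Separating prices: high effort → 18, medium effort → 14, low effort → 7.
Durable (assigned high effort): low effort: 7 − 0 = 7; medium effort: 14 − 2 = 12; high effort: 18 − 4 = 14. Durable stays.
Standard (assigned medium effort): low effort: 7 − 0 = 7; medium effort: 14 − 5 = 9; high effort: 18 − 10 = 8. Standard stays.
Fragile (assigned low effort): low effort: 7 − 0 = 7; medium effort: 14 − 12 = 2; high effort: 18 − 24 = -6. Fragile stays.
Every type prefers its assigned level; separation holds.

Yes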